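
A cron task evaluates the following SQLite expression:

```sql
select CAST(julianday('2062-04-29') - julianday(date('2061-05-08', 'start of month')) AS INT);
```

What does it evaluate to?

`start of month` rewinds 2061-05-08 to 2061-05-01.
30 days remain in May 2061 after the 1st (31 − 1).
Full months from June 2061 through March 2062 contribute their day counts.
Then 29 days into April 2062.
Total: 30 + 30 + 31 + 31 + 30 + 31 + 30 + 31 + 31 + 28 + 31 + 29 = 363.

363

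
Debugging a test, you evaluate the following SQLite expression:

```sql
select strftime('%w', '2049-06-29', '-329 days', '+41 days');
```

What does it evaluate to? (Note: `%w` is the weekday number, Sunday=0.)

First apply '-329 days', '+41 days': 2049-06-29 → 2048-09-14.
2048-09-14 is a Monday; with Sunday=0 that is 1.

1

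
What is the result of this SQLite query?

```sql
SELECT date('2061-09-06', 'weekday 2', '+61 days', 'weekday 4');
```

`weekday 2` advances to the next Tuesday; 2061-09-06 is already a Tuesday, so it stays at 2061-09-06.
Applying '+61 days' to 2061-09-06: counting 61 days forward gives 2061-11-06.
`weekday 4` advances to the next Thursday; 2061-11-06 is a Sunday, so it moves forward to 2061-11-10.

2061-11-10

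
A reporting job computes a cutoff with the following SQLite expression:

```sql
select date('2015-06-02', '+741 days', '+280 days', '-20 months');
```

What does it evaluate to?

Applying '+741 days' to 2015-06-02: counting 741 days forward gives 2017-06-12.
Applying '+280 days' to 2017-06-12: counting 280 days forward gives 2018-03-19.
Adding -20 months to 2018-03-19 gives 2016-07-19.

2016-07-19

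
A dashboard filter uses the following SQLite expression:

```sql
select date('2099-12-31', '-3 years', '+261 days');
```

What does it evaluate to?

Adding -3 years to 2099-12-31 gives 2096-12-31.
Applying '+261 days' to 2096-12-31: counting 261 days forward gives 2097-09-18.

2097-09-18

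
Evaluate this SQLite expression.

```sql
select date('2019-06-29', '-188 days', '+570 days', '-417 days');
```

Applying '-188 days' to 2019-06-29: counting 188 days back gives 2018-12-23.
Applying '+570 days' to 2018-12-23: counting 570 days forward gives 2020-07-15.
Applying '-417 days' to 2020-07-15: counting 417 days back gives 2019-05-25.

2019-05-25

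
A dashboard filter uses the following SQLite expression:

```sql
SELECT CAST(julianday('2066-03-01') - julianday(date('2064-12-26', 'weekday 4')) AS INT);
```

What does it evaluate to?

`weekday 4` advances to the next Thursday; 2064-12-26 is a Friday, so it moves forward to 2065-01-01.
30 days remain in January 2065 after the 1st (31 − 1).
Full months from February 2065 through February 2066 contribute their day counts.
Then 1 day into March 2066.
Total: 30 + 28 + 31 + 30 + 31 + 30 + 31 + 31 + 30 + 31 + 30 + 31 + 31 + 28 + 1 = 424.

424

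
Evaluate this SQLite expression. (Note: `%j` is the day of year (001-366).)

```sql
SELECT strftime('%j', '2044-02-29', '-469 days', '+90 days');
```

First apply '-469 days', '+90 days': 2044-02-29 → 2043-02-15.
Day-of-year for 2043-02-15: days since 2043-01-01 inclusive = 46, zero-padded to 046.

046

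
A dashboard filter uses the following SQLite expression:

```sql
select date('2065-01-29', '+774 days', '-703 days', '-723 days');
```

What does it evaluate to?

Applying '+774 days' to 2065-01-29: counting 774 days forward gives 2067-03-14.
Applying '-703 days' to 2067-03-14: counting 703 days back gives 2065-04-10.
Applying '-723 days' to 2065-04-10: counting 723 days back gives 2063-04-18.

2063-04-18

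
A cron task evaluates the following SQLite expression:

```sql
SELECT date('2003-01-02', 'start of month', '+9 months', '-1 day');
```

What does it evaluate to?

`start of month` rewinds 2003-01-02 to 2003-01-01.
Adding +9 months to 2003-01-01 gives 2003-10-01.
Going back 1 day from 2003-10-01 reaches 2003-09-30 (last day of September, 30 days).

2003-09-30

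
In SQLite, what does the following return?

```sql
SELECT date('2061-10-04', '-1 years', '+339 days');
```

Adding -1 year to 2061-10-04 gives 2060-10-04.
Applying '+339 days' to 2060-10-04: counting 339 days forward gives 2061-09-08.

2061-09-08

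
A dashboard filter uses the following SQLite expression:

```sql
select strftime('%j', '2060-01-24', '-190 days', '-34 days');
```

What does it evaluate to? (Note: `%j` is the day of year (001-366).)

165

First apply '-190 days', '-34 days': 2060-01-24 → 2059-06-14.
Day-of-year for 2059-06-14: days since 2059-01-01 inclusive = 165, zero-padded to 165.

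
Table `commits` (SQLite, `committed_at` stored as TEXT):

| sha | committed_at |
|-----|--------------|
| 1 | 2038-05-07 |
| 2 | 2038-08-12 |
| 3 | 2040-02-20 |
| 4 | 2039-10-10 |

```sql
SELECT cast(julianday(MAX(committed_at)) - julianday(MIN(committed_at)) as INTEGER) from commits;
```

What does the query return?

MIN = 2038-05-07, MAX = 2040-02-20.
24 days remain in May 2038 after the 7th (31 − 7).
Full months from June 2038 through January 2040 contribute their day counts.
Then 20 days into February 2040.
Total: 24 + 30 + 31 + 31 + 30 + 31 + 30 + 31 + 31 + 28 + 31 + 30 + 31 + 30 + 31 + 31 + 30 + 31 + 30 + 31 + 31 + 20 = 654.

654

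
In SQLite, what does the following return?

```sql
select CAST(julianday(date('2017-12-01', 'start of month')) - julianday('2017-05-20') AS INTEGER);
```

195

`start of month` rewinds 2017-12-01 to 2017-12-01.
11 days remain in May 2017 after the 20th (31 − 20).
Full months from June 2017 through November 2017 contribute their day counts.
Then 1 day into December 2017.
Total: 11 + 30 + 31 + 31 + 30 + 31 + 30 + 1 = 195.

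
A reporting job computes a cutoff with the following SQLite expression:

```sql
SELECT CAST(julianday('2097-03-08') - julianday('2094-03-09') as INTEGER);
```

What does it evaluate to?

22 days remain in March 2094 after the 9th (31 − 9).
Full months from April 2094 through February 2097 contribute their day counts.
Then 8 days into March 2097.
Total: 22 + 30 + 31 + 30 + 31 + 31 + 30 + 31 + 30 + 31 + 31 + 28 + 31 + 30 + 31 + 30 + 31 + 31 + 30 + 31 + 30 + 31 + 31 + 29 + 31 + 30 + 31 + 30 + 31 + 31 + 30 + 31 + 30 + 31 + 31 + 28 + 8 = 1095.

1095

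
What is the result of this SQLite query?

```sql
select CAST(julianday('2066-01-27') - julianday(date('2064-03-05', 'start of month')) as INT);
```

`start of month` rewinds 2064-03-05 to 2064-03-01.
30 days remain in March 2064 after the 1st (31 − 1).
Full months from April 2064 through December 2065 contribute their day counts.
Then 27 days into January 2066.
Total: 30 + 30 + 31 + 30 + 31 + 31 + 30 + 31 + 30 + 31 + 31 + 28 + 31 + 30 + 31 + 30 + 31 + 31 + 30 + 31 + 30 + 31 + 27 = 697.

697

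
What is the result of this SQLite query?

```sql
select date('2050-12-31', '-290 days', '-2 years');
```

Applying '-290 days' to 2050-12-31: counting 290 days back gives 2050-03-16.
Adding -2 years to 2050-03-16 gives 2048-03-16.

2048-03-16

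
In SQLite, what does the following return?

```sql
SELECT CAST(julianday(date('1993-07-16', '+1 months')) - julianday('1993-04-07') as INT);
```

131

Adding +1 month to 1993-07-16 gives 1993-08-16.
23 days remain in April 1993 after the 7th (30 − 7).
May 1993: 31 days.
June 1993: 30 days.
July 1993: 31 days.
Then 16 days into August 1993.
Total: 23 + 31 + 30 + 31 + 16 = 131.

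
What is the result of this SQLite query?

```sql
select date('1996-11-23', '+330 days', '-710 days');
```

1995-11-09

Applying '+330 days' to 1996-11-23: counting 330 days forward gives 1997-10-19.
Applying '-710 days' to 1997-10-19: counting 710 days back gives 1995-11-09.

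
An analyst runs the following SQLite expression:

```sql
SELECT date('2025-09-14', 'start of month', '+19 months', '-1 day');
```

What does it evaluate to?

2027-03-31

`start of month` rewinds 2025-09-14 to 2025-09-01.
Adding +19 months to 2025-09-01 gives 2027-04-01.
Going back 1 day from 2027-04-01 reaches 2027-03-31 (last day of March, 31 days).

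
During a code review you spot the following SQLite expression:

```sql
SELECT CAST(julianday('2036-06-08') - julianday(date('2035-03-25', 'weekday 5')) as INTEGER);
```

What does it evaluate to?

436

`weekday 5` advances to the next Friday; 2035-03-25 is a Sunday, so it moves forward to 2035-03-30.
1 day remains in March 2035 after the 30th (31 − 30).
Full months from April 2035 through May 2036 contribute their day counts.
Then 8 days into June 2036.
Total: 1 + 30 + 31 + 30 + 31 + 31 + 30 + 31 + 30 + 31 + 31 + 29 + 31 + 30 + 31 + 8 = 436.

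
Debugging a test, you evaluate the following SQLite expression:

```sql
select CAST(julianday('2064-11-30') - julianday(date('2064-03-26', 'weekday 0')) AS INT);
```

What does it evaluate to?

`weekday 0` advances to the next Sunday; 2064-03-26 is a Wednesday, so it moves forward to 2064-03-30.
1 day remains in March 2064 after the 30th (31 − 30).
Full months from April 2064 through October 2064 contribute their day counts.
Then 30 days into November 2064.
Total: 1 + 30 + 31 + 30 + 31 + 31 + 30 + 31 + 30 = 245.

245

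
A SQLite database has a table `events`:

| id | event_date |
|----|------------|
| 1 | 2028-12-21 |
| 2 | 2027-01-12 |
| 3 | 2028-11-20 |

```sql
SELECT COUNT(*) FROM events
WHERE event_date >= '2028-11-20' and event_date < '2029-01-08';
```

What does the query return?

Rows in [2028-11-20, 2029-01-08): 2028-12-21, 2028-11-20 → 2 rows.

2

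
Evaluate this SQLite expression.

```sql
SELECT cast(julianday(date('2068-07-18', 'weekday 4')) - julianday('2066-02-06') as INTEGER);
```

894

`weekday 4` advances to the next Thursday; 2068-07-18 is a Wednesday, so it moves forward to 2068-07-19.
22 days remain in February 2066 after the 6th (28 − 6).
Full months from March 2066 through June 2068 contribute their day counts.
Then 19 days into July 2068.
Total: 22 + 31 + 30 + 31 + 30 + 31 + 31 + 30 + 31 + 30 + 31 + 31 + 28 + 31 + 30 + 31 + 30 + 31 + 31 + 30 + 31 + 30 + 31 + 31 + 29 + 31 + 30 + 31 + 30 + 19 = 894.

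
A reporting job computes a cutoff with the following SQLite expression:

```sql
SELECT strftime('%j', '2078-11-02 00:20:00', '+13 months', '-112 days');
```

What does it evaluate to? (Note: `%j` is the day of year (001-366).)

224

First apply '+13 months', '-112 days': 2078-11-02 00:20:00 → 2079-08-12 00:20:00.
Day-of-year for 2079-08-12: days since 2079-01-01 inclusive = 224, zero-padded to 224.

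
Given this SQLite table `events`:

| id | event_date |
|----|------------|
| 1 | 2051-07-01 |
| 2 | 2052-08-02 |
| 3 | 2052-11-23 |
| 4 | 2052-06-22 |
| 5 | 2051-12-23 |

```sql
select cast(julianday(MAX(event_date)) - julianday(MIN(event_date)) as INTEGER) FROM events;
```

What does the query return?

511

MIN = 2051-07-01, MAX = 2052-11-23.
30 days remain in July 2051 after the 1st (31 − 1).
Full months from August 2051 through October 2052 contribute their day counts.
Then 23 days into November 2052.
Total: 30 + 31 + 30 + 31 + 30 + 31 + 31 + 29 + 31 + 30 + 31 + 30 + 31 + 31 + 30 + 31 + 23 = 511.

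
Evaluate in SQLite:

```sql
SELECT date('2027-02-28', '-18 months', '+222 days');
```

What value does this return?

2026-04-07

Adding -18 months to 2027-02-28 gives 2025-08-28.
Applying '+222 days' to 2025-08-28: counting 222 days forward gives 2026-04-07.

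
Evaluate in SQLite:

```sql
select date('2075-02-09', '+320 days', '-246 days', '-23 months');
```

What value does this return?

2073-05-24

Applying '+320 days' to 2075-02-09: counting 320 days forward gives 2075-12-26.
Applying '-246 days' to 2075-12-26: counting 246 days back gives 2075-04-24.
Adding -23 months to 2075-04-24 gives 2073-05-24.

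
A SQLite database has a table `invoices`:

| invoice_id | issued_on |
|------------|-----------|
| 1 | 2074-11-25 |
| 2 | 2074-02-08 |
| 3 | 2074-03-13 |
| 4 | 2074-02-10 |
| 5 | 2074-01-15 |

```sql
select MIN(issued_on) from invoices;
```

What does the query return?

MIN over {2074-01-15, 2074-02-08, 2074-02-10, 2074-03-13, 2074-11-25}.

2074-01-15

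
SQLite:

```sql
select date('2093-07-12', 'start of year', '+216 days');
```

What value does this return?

`start of year` rewinds 2093-07-12 to 2093-01-01.
Applying '+216 days' to 2093-01-01: counting 216 days forward gives 2093-08-05.

2093-08-05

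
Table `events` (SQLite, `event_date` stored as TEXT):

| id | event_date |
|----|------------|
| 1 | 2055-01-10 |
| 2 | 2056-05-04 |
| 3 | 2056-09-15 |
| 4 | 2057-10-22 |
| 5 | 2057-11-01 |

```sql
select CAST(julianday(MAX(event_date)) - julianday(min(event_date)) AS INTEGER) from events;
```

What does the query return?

1026

MIN = 2055-01-10, MAX = 2057-11-01.
21 days remain in January 2055 after the 10th (31 − 10).
Full months from February 2055 through October 2057 contribute their day counts.
Then 1 day into November 2057.
Total: 21 + 28 + 31 + 30 + 31 + 30 + 31 + 31 + 30 + 31 + 30 + 31 + 31 + 29 + 31 + 30 + 31 + 30 + 31 + 31 + 30 + 31 + 30 + 31 + 31 + 28 + 31 + 30 + 31 + 30 + 31 + 31 + 30 + 31 + 1 = 1026.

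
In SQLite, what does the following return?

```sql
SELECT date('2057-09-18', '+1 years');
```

2058-09-18

Adding +1 year to 2057-09-18 gives 2058-09-18.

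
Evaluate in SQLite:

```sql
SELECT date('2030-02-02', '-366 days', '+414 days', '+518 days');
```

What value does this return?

2031-08-22

Applying '-366 days' to 2030-02-02: counting 366 days back gives 2029-02-01.
Applying '+414 days' to 2029-02-01: counting 414 days forward gives 2030-03-22.
Applying '+518 days' to 2030-03-22: counting 518 days forward gives 2031-08-22.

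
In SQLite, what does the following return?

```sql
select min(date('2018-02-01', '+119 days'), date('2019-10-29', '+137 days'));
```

date('2018-02-01', '+119 days') → 2018-05-31.
date('2019-10-29', '+137 days') → 2020-03-14.
Earlier of the two is 2018-05-31.

2018-05-31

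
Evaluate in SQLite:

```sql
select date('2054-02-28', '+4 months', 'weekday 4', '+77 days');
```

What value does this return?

Adding +4 months to 2054-02-28 gives 2054-06-28.
`weekday 4` advances to the next Thursday; 2054-06-28 is a Sunday, so it moves forward to 2054-07-02.
Applying '+77 days' to 2054-07-02: counting 77 days forward gives 2054-09-17.

2054-09-17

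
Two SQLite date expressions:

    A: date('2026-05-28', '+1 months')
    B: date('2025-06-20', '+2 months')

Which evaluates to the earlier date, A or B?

A = 2026-06-28.
B = 2025-08-20.
B is earlier.

B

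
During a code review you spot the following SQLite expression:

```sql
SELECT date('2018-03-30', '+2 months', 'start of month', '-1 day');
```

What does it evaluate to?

2018-04-30

Adding +2 months to 2018-03-30 gives 2018-05-30.
`start of month` rewinds 2018-05-30 to 2018-05-01.
Going back 1 day from 2018-05-01 reaches 2018-04-30 (last day of April, 30 days).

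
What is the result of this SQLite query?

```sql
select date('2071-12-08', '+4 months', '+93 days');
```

Adding +4 months to 2071-12-08 gives 2072-04-08.
Applying '+93 days' to 2072-04-08: counting 93 days forward gives 2072-07-10.

2072-07-10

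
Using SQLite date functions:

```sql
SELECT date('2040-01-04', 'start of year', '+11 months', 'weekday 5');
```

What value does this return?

2040-12-07

`start of year` rewinds 2040-01-04 to 2040-01-01.
Adding +11 months to 2040-01-01 gives 2040-12-01.
`weekday 5` advances to the next Friday; 2040-12-01 is a Saturday, so it moves forward to 2040-12-07.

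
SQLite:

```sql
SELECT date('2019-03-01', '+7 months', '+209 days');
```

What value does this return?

Adding +7 months to 2019-03-01 gives 2019-10-01.
Applying '+209 days' to 2019-10-01: counting 209 days forward gives 2020-04-27.

2020-04-27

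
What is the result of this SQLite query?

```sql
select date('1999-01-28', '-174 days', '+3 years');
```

2001-08-07

Applying '-174 days' to 1999-01-28: counting 174 days back gives 1998-08-07.
Adding +3 years to 1998-08-07 gives 2001-08-07.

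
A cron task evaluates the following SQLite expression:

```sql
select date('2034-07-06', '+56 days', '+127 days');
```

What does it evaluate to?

2035-01-05

Applying '+56 days' to 2034-07-06: counting 56 days forward gives 2034-08-31.
Applying '+127 days' to 2034-08-31: counting 127 days forward gives 2035-01-05.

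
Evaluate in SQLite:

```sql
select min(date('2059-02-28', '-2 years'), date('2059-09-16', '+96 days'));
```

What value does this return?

date('2059-02-28', '-2 years') → 2057-02-28.
date('2059-09-16', '+96 days') → 2059-12-21.
Earlier of the two is 2057-02-28.

2057-02-28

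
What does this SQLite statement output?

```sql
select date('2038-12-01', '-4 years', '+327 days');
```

Adding -4 years to 2038-12-01 gives 2034-12-01.
Applying '+327 days' to 2034-12-01: counting 327 days forward gives 2035-10-24.

2035-10-24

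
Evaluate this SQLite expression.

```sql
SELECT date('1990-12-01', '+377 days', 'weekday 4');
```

Applying '+377 days' to 1990-12-01: counting 377 days forward gives 1991-12-13.
`weekday 4` advances to the next Thursday; 1991-12-13 is a Friday, so it moves forward to 1991-12-19.

1991-12-19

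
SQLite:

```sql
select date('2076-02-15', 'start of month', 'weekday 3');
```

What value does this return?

2076-02-05

`start of month` rewinds 2076-02-15 to 2076-02-01.
`weekday 3` advances to the next Wednesday; 2076-02-01 is a Saturday, so it moves forward to 2076-02-05.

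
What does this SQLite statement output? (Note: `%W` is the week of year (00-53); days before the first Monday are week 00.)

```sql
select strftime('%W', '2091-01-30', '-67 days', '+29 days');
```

51

First apply '-67 days', '+29 days': 2091-01-30 → 2090-12-23.
2090-12-23 is a Saturday. SQLite's %W counts Mondays since the year started; the result is 51.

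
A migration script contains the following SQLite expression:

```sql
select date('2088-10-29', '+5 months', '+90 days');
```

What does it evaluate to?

Adding +5 months to 2088-10-29 gives 2089-03-29.
Applying '+90 days' to 2089-03-29: counting 90 days forward gives 2089-06-27.

2089-06-27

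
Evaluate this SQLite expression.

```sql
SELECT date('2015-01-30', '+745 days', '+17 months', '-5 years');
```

2013-07-13

Applying '+745 days' to 2015-01-30: counting 745 days forward gives 2017-02-13.
Adding +17 months to 2017-02-13 gives 2018-07-13.
Adding -5 years to 2018-07-13 gives 2013-07-13.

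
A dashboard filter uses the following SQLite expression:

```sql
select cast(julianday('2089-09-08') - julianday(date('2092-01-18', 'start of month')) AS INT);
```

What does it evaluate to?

`start of month` rewinds 2092-01-18 to 2092-01-01.
22 days remain in September 2089 after the 8th (30 − 8).
Full months from October 2089 through December 2091 contribute their day counts.
Then 1 day into January 2092.
Total: 22 + 31 + 30 + 31 + 31 + 28 + 31 + 30 + 31 + 30 + 31 + 31 + 30 + 31 + 30 + 31 + 31 + 28 + 31 + 30 + 31 + 30 + 31 + 31 + 30 + 31 + 30 + 31 + 1 = 845.
The subtraction is earlier − later, so the result is −845 → -845.

-845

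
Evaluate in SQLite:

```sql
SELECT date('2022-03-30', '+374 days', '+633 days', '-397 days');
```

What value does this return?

2023-11-30

Applying '+374 days' to 2022-03-30: counting 374 days forward gives 2023-04-08.
Applying '+633 days' to 2023-04-08: counting 633 days forward gives 2024-12-31.
Applying '-397 days' to 2024-12-31: counting 397 days back gives 2023-11-30.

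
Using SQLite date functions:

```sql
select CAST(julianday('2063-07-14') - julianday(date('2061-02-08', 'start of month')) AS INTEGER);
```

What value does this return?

893

`start of month` rewinds 2061-02-08 to 2061-02-01.
27 days remain in February 2061 after the 1st (28 − 1).
Full months from March 2061 through June 2063 contribute their day counts.
Then 14 days into July 2063.
Total: 27 + 31 + 30 + 31 + 30 + 31 + 31 + 30 + 31 + 30 + 31 + 31 + 28 + 31 + 30 + 31 + 30 + 31 + 31 + 30 + 31 + 30 + 31 + 31 + 28 + 31 + 30 + 31 + 30 + 14 = 893.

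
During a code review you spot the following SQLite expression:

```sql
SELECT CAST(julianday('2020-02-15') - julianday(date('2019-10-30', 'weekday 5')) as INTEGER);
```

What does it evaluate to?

`weekday 5` advances to the next Friday; 2019-10-30 is a Wednesday, so it moves forward to 2019-11-01.
29 days remain in November 2019 after the 1st (30 − 1).
December 2019: 31 days.
January 2020: 31 days.
Then 15 days into February 2020.
Total: 29 + 31 + 31 + 15 = 106.

106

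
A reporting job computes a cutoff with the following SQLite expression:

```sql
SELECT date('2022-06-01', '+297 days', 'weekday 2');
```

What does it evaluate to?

Applying '+297 days' to 2022-06-01: counting 297 days forward gives 2023-03-25.
`weekday 2` advances to the next Tuesday; 2023-03-25 is a Saturday, so it moves forward to 2023-03-28.

2023-03-28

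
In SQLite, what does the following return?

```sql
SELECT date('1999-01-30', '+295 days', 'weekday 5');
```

Applying '+295 days' to 1999-01-30: counting 295 days forward gives 1999-11-21.
`weekday 5` advances to the next Friday; 1999-11-21 is a Sunday, so it moves forward to 1999-11-26.

1999-11-26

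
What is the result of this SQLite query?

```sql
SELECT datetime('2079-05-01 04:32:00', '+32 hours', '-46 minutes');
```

2079-05-02 11:46:00

+32 hours from 2079-05-01 04:32:00 is 2079-05-02 12:32:00 (crosses midnight).
-46 minutes from 2079-05-02 12:32:00 is 2079-05-02 11:46:00.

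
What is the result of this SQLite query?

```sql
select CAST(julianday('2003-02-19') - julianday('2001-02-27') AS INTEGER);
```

722

1 day remains in February 2001 after the 27th (28 − 27).
Full months from March 2001 through January 2003 contribute their day counts.
Then 19 days into February 2003.
Total: 1 + 31 + 30 + 31 + 30 + 31 + 31 + 30 + 31 + 30 + 31 + 31 + 28 + 31 + 30 + 31 + 30 + 31 + 31 + 30 + 31 + 30 + 31 + 31 + 19 = 722.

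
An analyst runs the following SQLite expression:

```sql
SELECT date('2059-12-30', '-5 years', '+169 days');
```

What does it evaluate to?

Adding -5 years to 2059-12-30 gives 2054-12-30.
Applying '+169 days' to 2054-12-30: counting 169 days forward gives 2055-06-17.

2055-06-17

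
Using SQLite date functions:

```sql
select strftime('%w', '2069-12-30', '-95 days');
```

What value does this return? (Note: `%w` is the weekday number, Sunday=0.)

First apply '-95 days': 2069-12-30 → 2069-09-26.
2069-09-26 is a Thursday; with Sunday=0 that is 4.

4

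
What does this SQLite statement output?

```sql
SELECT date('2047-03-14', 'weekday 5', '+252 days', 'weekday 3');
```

2047-11-27

`weekday 5` advances to the next Friday; 2047-03-14 is a Thursday, so it moves forward to 2047-03-15.
Applying '+252 days' to 2047-03-15: counting 252 days forward gives 2047-11-22.
`weekday 3` advances to the next Wednesday; 2047-11-22 is a Friday, so it moves forward to 2047-11-27.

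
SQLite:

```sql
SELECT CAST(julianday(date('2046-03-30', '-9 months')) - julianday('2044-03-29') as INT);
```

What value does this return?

458

Adding -9 months to 2046-03-30 gives 2045-06-30.
2 days remain in March 2044 after the 29th (31 − 29).
Full months from April 2044 through May 2045 contribute their day counts.
Then 30 days into June 2045.
Total: 2 + 30 + 31 + 30 + 31 + 31 + 30 + 31 + 30 + 31 + 31 + 28 + 31 + 30 + 31 + 30 = 458.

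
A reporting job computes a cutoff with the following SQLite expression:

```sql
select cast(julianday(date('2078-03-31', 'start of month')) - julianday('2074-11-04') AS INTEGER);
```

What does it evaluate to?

`start of month` rewinds 2078-03-31 to 2078-03-01.
26 days remain in November 2074 after the 4th (30 − 4).
Full months from December 2074 through February 2078 contribute their day counts.
Then 1 day into March 2078.
Total: 26 + 31 + 31 + 28 + 31 + 30 + 31 + 30 + 31 + 31 + 30 + 31 + 30 + 31 + 31 + 29 + 31 + 30 + 31 + 30 + 31 + 31 + 30 + 31 + 30 + 31 + 31 + 28 + 31 + 30 + 31 + 30 + 31 + 31 + 30 + 31 + 30 + 31 + 31 + 28 + 1 = 1213.

1213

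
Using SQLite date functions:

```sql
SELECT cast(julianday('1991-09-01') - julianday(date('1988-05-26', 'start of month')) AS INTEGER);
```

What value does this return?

1218

`start of month` rewinds 1988-05-26 to 1988-05-01.
30 days remain in May 1988 after the 1st (31 − 1).
Full months from June 1988 through August 1991 contribute their day counts.
Then 1 day into September 1991.
Total: 30 + 30 + 31 + 31 + 30 + 31 + 30 + 31 + 31 + 28 + 31 + 30 + 31 + 30 + 31 + 31 + 30 + 31 + 30 + 31 + 31 + 28 + 31 + 30 + 31 + 30 + 31 + 31 + 30 + 31 + 30 + 31 + 31 + 28 + 31 + 30 + 31 + 30 + 31 + 31 + 1 = 1218.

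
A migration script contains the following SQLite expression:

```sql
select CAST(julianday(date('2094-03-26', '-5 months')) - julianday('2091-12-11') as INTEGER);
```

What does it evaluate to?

Adding -5 months to 2094-03-26 gives 2093-10-26.
20 days remain in December 2091 after the 11th (31 − 11).
Full months from January 2092 through September 2093 contribute their day counts.
Then 26 days into October 2093.
Total: 20 + 31 + 29 + 31 + 30 + 31 + 30 + 31 + 31 + 30 + 31 + 30 + 31 + 31 + 28 + 31 + 30 + 31 + 30 + 31 + 31 + 30 + 26 = 685.

685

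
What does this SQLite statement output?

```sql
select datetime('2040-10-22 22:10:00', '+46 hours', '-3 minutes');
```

2040-10-24 20:07:00

+46 hours from 2040-10-22 22:10:00 is 2040-10-24 20:10:00 (crosses midnight).
-3 minutes from 2040-10-24 20:10:00 is 2040-10-24 20:07:00.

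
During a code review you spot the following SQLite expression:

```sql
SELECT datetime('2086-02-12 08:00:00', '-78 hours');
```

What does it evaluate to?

2086-02-09 02:00:00

-78 hours from 2086-02-12 08:00:00 is 2086-02-09 02:00:00 (crosses midnight).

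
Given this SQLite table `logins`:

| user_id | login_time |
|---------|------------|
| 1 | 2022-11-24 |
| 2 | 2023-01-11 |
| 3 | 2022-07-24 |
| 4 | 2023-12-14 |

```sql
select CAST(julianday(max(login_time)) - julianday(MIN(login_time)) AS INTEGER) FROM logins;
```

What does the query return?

508

MIN = 2022-07-24, MAX = 2023-12-14.
7 days remain in July 2022 after the 24th (31 − 24).
Full months from August 2022 through November 2023 contribute their day counts.
Then 14 days into December 2023.
Total: 7 + 31 + 30 + 31 + 30 + 31 + 31 + 28 + 31 + 30 + 31 + 30 + 31 + 31 + 30 + 31 + 30 + 14 = 508.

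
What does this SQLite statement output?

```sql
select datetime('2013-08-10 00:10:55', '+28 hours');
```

2013-08-11 04:10:55

+28 hours from 2013-08-10 00:10:55 is 2013-08-11 04:10:55 (crosses midnight).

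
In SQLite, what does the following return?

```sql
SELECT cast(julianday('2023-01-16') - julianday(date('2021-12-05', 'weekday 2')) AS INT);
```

405

`weekday 2` advances to the next Tuesday; 2021-12-05 is a Sunday, so it moves forward to 2021-12-07.
24 days remain in December 2021 after the 7th (31 − 7).
Full months from January 2022 through December 2022 contribute their day counts.
Then 16 days into January 2023.
Total: 24 + 31 + 28 + 31 + 30 + 31 + 30 + 31 + 31 + 30 + 31 + 30 + 31 + 16 = 405.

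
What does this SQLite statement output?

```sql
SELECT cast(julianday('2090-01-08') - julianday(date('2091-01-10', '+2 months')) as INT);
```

-426

Adding +2 months to 2091-01-10 gives 2091-03-10.
23 days remain in January 2090 after the 8th (31 − 8).
Full months from February 2090 through February 2091 contribute their day counts.
Then 10 days into March 2091.
Total: 23 + 28 + 31 + 30 + 31 + 30 + 31 + 31 + 30 + 31 + 30 + 31 + 31 + 28 + 10 = 426.
The subtraction is earlier − later, so the result is −426 → -426.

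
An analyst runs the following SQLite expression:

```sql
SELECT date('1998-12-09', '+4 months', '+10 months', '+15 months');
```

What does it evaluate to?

Adding +4 months to 1998-12-09 gives 1999-04-09.
Adding +10 months to 1999-04-09 gives 2000-02-09.
Adding +15 months to 2000-02-09 gives 2001-05-09.

2001-05-09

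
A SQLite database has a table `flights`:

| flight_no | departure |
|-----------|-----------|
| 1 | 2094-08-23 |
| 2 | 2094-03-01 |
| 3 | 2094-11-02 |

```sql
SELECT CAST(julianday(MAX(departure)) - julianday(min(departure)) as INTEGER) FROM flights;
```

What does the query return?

246

MIN = 2094-03-01, MAX = 2094-11-02.
30 days remain in March 2094 after the 1st (31 − 1).
Full months from April 2094 through October 2094 contribute their day counts.
Then 2 days into November 2094.
Total: 30 + 30 + 31 + 30 + 31 + 31 + 30 + 31 + 2 = 246.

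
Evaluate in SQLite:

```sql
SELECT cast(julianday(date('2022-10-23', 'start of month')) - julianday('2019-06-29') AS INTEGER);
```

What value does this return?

1190

`start of month` rewinds 2022-10-23 to 2022-10-01.
1 day remains in June 2019 after the 29th (30 − 29).
Full months from July 2019 through September 2022 contribute their day counts.
Then 1 day into October 2022.
Total: 1 + 31 + 31 + 30 + 31 + 30 + 31 + 31 + 29 + 31 + 30 + 31 + 30 + 31 + 31 + 30 + 31 + 30 + 31 + 31 + 28 + 31 + 30 + 31 + 30 + 31 + 31 + 30 + 31 + 30 + 31 + 31 + 28 + 31 + 30 + 31 + 30 + 31 + 31 + 30 + 1 = 1190.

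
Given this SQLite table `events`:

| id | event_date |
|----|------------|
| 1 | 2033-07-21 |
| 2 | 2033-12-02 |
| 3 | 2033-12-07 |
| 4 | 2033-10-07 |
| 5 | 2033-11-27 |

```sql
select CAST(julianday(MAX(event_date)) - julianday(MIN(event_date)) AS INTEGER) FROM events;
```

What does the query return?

MIN = 2033-07-21, MAX = 2033-12-07.
10 days remain in July 2033 after the 21st (31 − 21).
August 2033: 31 days.
September 2033: 30 days.
October 2033: 31 days.
November 2033: 30 days.
Then 7 days into December 2033.
Total: 10 + 31 + 30 + 31 + 30 + 7 = 139.

139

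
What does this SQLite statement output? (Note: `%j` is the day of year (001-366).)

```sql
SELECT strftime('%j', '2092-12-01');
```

Day-of-year for 2092-12-01: days since 2092-01-01 inclusive = 336, zero-padded to 336.

336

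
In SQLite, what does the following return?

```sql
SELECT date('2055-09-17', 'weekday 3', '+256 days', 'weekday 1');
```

`weekday 3` advances to the next Wednesday; 2055-09-17 is a Friday, so it moves forward to 2055-09-22.
Applying '+256 days' to 2055-09-22: counting 256 days forward gives 2056-06-04.
`weekday 1` advances to the next Monday; 2056-06-04 is a Sunday, so it moves forward to 2056-06-05.

2056-06-05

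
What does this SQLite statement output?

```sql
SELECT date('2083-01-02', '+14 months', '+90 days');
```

Adding +14 months to 2083-01-02 gives 2084-03-02.
Applying '+90 days' to 2084-03-02: counting 90 days forward gives 2084-05-31.

2084-05-31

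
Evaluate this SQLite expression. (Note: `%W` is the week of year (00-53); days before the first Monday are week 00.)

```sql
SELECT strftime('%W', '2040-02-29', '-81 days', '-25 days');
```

First apply '-81 days', '-25 days': 2040-02-29 → 2039-11-15.
2039-11-15 is a Tuesday. SQLite's %W counts Mondays since the year started; the result is 46.

46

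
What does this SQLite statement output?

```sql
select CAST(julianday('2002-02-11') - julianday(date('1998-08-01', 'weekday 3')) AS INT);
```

`weekday 3` advances to the next Wednesday; 1998-08-01 is a Saturday, so it moves forward to 1998-08-05.
26 days remain in August 1998 after the 5th (31 − 5).
Full months from September 1998 through January 2002 contribute their day counts.
Then 11 days into February 2002.
Total: 26 + 30 + 31 + 30 + 31 + 31 + 28 + 31 + 30 + 31 + 30 + 31 + 31 + 30 + 31 + 30 + 31 + 31 + 29 + 31 + 30 + 31 + 30 + 31 + 31 + 30 + 31 + 30 + 31 + 31 + 28 + 31 + 30 + 31 + 30 + 31 + 31 + 30 + 31 + 30 + 31 + 31 + 11 = 1286.

1286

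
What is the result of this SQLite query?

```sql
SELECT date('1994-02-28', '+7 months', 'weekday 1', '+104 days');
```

Adding +7 months to 1994-02-28 gives 1994-09-28.
`weekday 1` advances to the next Monday; 1994-09-28 is a Wednesday, so it moves forward to 1994-10-03.
Applying '+104 days' to 1994-10-03: counting 104 days forward gives 1995-01-15.

1995-01-15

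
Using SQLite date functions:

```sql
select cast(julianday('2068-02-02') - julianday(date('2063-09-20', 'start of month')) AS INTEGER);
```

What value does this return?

`start of month` rewinds 2063-09-20 to 2063-09-01.
29 days remain in September 2063 after the 1st (30 − 1).
Full months from October 2063 through January 2068 contribute their day counts.
Then 2 days into February 2068.
Total: 29 + 31 + 30 + 31 + 31 + 29 + 31 + 30 + 31 + 30 + 31 + 31 + 30 + 31 + 30 + 31 + 31 + 28 + 31 + 30 + 31 + 30 + 31 + 31 + 30 + 31 + 30 + 31 + 31 + 28 + 31 + 30 + 31 + 30 + 31 + 31 + 30 + 31 + 30 + 31 + 31 + 28 + 31 + 30 + 31 + 30 + 31 + 31 + 30 + 31 + 30 + 31 + 31 + 2 = 1615.

1615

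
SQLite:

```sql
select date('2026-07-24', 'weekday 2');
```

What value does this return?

`weekday 2` advances to the next Tuesday; 2026-07-24 is a Friday, so it moves forward to 2026-07-28.

2026-07-28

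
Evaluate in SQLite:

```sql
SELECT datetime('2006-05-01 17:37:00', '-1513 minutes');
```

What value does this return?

2006-04-30 16:24:00

1513 minutes = 25h 13m; -1513 minutes from 2006-05-01 17:37:00 is 2006-04-30 16:24:00 (crosses midnight).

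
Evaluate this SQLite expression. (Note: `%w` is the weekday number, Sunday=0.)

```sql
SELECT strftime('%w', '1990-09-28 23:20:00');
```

1990-09-28 is a Friday; with Sunday=0 that is 5.

5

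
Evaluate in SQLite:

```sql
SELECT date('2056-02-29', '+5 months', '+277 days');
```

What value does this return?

2057-05-02

Adding +5 months to 2056-02-29 gives 2056-07-29.
Applying '+277 days' to 2056-07-29: counting 277 days forward gives 2057-05-02.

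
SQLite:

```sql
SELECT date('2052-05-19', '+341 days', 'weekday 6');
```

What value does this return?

Applying '+341 days' to 2052-05-19: counting 341 days forward gives 2053-04-25.
`weekday 6` advances to the next Saturday; 2053-04-25 is a Friday, so it moves forward to 2053-04-26.

2053-04-26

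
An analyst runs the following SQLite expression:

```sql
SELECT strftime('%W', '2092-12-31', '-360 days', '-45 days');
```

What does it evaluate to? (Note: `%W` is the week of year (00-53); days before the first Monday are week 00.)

47

First apply '-360 days', '-45 days': 2092-12-31 → 2091-11-22.
2091-11-22 is a Thursday. SQLite's %W counts Mondays since the year started; the result is 47.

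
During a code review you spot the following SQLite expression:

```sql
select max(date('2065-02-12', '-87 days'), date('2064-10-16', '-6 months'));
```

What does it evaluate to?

2064-11-17

date('2065-02-12', '-87 days') → 2064-11-17.
date('2064-10-16', '-6 months') → 2064-04-16.
Later of the two is 2064-11-17.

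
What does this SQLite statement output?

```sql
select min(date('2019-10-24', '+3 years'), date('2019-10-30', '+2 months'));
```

date('2019-10-24', '+3 years') → 2022-10-24.
date('2019-10-30', '+2 months') → 2019-12-30.
Earlier of the two is 2019-12-30.

2019-12-30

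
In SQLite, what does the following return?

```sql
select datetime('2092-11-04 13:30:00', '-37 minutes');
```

-37 minutes from 2092-11-04 13:30:00 is 2092-11-04 12:53:00.

2092-11-04 12:53:00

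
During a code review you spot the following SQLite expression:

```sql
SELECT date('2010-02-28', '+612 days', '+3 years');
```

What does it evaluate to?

Applying '+612 days' to 2010-02-28: counting 612 days forward gives 2011-11-02.
Adding +3 years to 2011-11-02 gives 2014-11-02.

2014-11-02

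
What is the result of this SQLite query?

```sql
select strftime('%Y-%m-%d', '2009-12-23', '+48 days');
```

2010-02-09

First apply '+48 days': 2009-12-23 → 2010-02-09.
`%Y-%m-%d` extracts the ISO date: 2010-02-09.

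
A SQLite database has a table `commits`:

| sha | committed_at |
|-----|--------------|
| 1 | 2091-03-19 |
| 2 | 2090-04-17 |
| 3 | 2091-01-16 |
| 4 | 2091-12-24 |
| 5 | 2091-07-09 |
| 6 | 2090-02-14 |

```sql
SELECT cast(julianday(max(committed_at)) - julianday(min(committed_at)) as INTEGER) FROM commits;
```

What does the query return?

678

MIN = 2090-02-14, MAX = 2091-12-24.
14 days remain in February 2090 after the 14th (28 − 14).
Full months from March 2090 through November 2091 contribute their day counts.
Then 24 days into December 2091.
Total: 14 + 31 + 30 + 31 + 30 + 31 + 31 + 30 + 31 + 30 + 31 + 31 + 28 + 31 + 30 + 31 + 30 + 31 + 31 + 30 + 31 + 30 + 24 = 678.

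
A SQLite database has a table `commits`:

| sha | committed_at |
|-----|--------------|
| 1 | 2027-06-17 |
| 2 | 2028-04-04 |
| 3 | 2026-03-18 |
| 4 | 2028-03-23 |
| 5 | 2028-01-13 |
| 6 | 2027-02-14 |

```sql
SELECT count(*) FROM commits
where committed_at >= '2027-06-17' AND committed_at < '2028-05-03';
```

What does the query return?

Rows in [2027-06-17, 2028-05-03): 2027-06-17, 2028-04-04, 2028-03-23, 2028-01-13 → 4 rows.

4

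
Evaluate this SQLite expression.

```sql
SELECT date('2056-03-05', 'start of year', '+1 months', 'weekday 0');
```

2056-02-06

`start of year` rewinds 2056-03-05 to 2056-01-01.
Adding +1 month to 2056-01-01 gives 2056-02-01.
`weekday 0` advances to the next Sunday; 2056-02-01 is a Tuesday, so it moves forward to 2056-02-06.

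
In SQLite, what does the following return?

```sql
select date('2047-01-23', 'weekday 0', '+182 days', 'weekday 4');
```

2047-08-01

`weekday 0` advances to the next Sunday; 2047-01-23 is a Wednesday, so it moves forward to 2047-01-27.
Applying '+182 days' to 2047-01-27: counting 182 days forward gives 2047-07-28.
`weekday 4` advances to the next Thursday; 2047-07-28 is a Sunday, so it moves forward to 2047-08-01.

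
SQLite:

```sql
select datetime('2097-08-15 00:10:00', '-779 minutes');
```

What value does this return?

2097-08-14 11:11:00

779 minutes = 12h 59m; -779 minutes from 2097-08-15 00:10:00 is 2097-08-14 11:11:00 (crosses midnight).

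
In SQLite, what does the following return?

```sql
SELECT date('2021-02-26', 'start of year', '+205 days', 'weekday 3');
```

2021-07-28

`start of year` rewinds 2021-02-26 to 2021-01-01.
Applying '+205 days' to 2021-01-01: counting 205 days forward gives 2021-07-25.
`weekday 3` advances to the next Wednesday; 2021-07-25 is a Sunday, so it moves forward to 2021-07-28.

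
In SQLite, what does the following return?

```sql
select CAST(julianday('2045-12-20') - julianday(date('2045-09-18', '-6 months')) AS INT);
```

Adding -6 months to 2045-09-18 gives 2045-03-18.
13 days remain in March 2045 after the 18th (31 − 18).
Full months from April 2045 through November 2045 contribute their day counts.
Then 20 days into December 2045.
Total: 13 + 30 + 31 + 30 + 31 + 31 + 30 + 31 + 30 + 20 = 277.

277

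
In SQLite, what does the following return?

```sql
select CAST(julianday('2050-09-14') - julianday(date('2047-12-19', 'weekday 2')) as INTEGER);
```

`weekday 2` advances to the next Tuesday; 2047-12-19 is a Thursday, so it moves forward to 2047-12-24.
7 days remain in December 2047 after the 24th (31 − 24).
Full months from January 2048 through August 2050 contribute their day counts.
Then 14 days into September 2050.
Total: 7 + 31 + 29 + 31 + 30 + 31 + 30 + 31 + 31 + 30 + 31 + 30 + 31 + 31 + 28 + 31 + 30 + 31 + 30 + 31 + 31 + 30 + 31 + 30 + 31 + 31 + 28 + 31 + 30 + 31 + 30 + 31 + 31 + 14 = 995.

995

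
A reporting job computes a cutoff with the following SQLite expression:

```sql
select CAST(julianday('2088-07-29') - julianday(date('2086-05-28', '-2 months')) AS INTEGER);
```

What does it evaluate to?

Adding -2 months to 2086-05-28 gives 2086-03-28.
3 days remain in March 2086 after the 28th (31 − 28).
Full months from April 2086 through June 2088 contribute their day counts.
Then 29 days into July 2088.
Total: 3 + 30 + 31 + 30 + 31 + 31 + 30 + 31 + 30 + 31 + 31 + 28 + 31 + 30 + 31 + 30 + 31 + 31 + 30 + 31 + 30 + 31 + 31 + 29 + 31 + 30 + 31 + 30 + 29 = 854.

854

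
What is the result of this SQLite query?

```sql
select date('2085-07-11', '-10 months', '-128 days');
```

Adding -10 months to 2085-07-11 gives 2084-09-11.
Applying '-128 days' to 2084-09-11: counting 128 days back gives 2084-05-06.

2084-05-06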